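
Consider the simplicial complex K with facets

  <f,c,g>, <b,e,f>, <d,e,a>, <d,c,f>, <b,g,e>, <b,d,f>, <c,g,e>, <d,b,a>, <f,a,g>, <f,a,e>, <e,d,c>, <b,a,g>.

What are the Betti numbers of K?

Fix the vertex order a < b < c < d < e < f < g and write every simplex with vertices in increasing order. Then dim K = 2 and the simplices of K are:

  0-simplices (7): a, b, c, d, e, f, g
  1-simplices (18): ab, ad, ae, af, ag, bd, be, bf, bg, cd, ce, cf, cg, de, df, ef, eg, fg
  2-simplices (12): abd, abg, ade, aef, afg, bdf, bef, beg, cde, cdf, ceg, cfg

Hence C_0 ≅ Z^7, C_1 ≅ Z^18, C_2 ≅ Z^12.

Boundary ∂_1: C_1 → C_0 is given by ∂[p,q] = [q] − [p]. For instance
  ∂bd = d − b.
This gives a 7×18 integer matrix of rank 6; reducing to Smith normal form yields diagonal entries (1,1,1,1,1,1).

Boundary ∂_2: C_2 → C_1 maps a triangle to the signed sum of its edges. For instance
  ∂cfg = fg − cg + cf,
  ∂ade = de − ae + ad.
The resulting 18×12 matrix has rank 12, and its Smith normal form has invariant factors (1,1,1,1,1,1,1,1,1,1,1,2).

Computing H_k = (kernel of ∂_k) / (image of ∂_{k+1}):

  H_0: rank C_0 − rank ∂_1 = 7 − 6 = 1, and the invariant factors of ∂_1 are all 1, so H_0 ≅ Z.
  H_1: rank ker ∂_1 − rank ∂_2 = (18 − 6) − 12 = 0, and ∂_2 has invariant factor 2 > 1, so H_1 ≅ Z/2.
  H_2: rank ker ∂_2 − rank ∂_3 = (12 − 12) − 0 = 0, and there is no ∂_3, so H_2 ≅ 0.

Hence the Betti numbers are b_0 = 1, b_1 = 0, b_2 = 0.

b_0 = 1, b_1 = 0, b_2 = 0.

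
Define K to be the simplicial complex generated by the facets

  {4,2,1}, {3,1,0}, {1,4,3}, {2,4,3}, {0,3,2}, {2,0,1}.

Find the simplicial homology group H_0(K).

We work with the vertex ordering 0 < 1 < 2 < 3 < 4. The simplices of K, each written with vertices in increasing order, are:

  0-simplices (5): [0], [1], [2], [3], [4]
  1-simplices (9): [0,1], [0,2], [0,3], [1,2], [1,3], [1,4], [2,3], [2,4], [3,4]
  2-simplices (6): [0,1,2], [0,1,3], [0,2,3], [1,2,4], [1,3,4], [2,3,4]

so the chain groups are C_0 ≅ Z^5, C_1 ≅ Z^9, C_2 ≅ Z^6.

The boundary map ∂_1: C_1 → C_0 maps an edge to its endpoints' difference, ∂[p,q] = q − p. For instance
  ∂[3,4] = [4] − [3].
The resulting 5×9 matrix has rank 4, and its Smith normal form has invariant factors (1,1,1,1).

∂_2: C_2 → C_1 sends each 2-simplex [p,q,r] to [q,r] − [p,r] + [p,q]. For instance
  ∂[0,2,3] = [2,3] − [0,3] + [0,2],
  ∂[0,1,2] = [1,2] − [0,2] + [0,1].
This gives a 9×6 integer matrix of rank 5; reducing to Smith normal form yields diagonal entries (1,1,1,1,1).

Now H_k = ker ∂_k / im ∂_{k+1}, so:

  H_0: rank C_0 − rank ∂_1 = 5 − 4 = 1, and the invariant factors of ∂_1 are all 1, so H_0 ≅ Z.

H_0 ≅ Z.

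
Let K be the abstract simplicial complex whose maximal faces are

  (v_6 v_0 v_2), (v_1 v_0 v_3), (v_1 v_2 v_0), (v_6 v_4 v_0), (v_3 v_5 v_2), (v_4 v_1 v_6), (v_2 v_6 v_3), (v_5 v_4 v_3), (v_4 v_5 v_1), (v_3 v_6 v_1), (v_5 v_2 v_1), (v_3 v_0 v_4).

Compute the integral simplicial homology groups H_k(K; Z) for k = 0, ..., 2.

Order the vertices as v_0 < v_1 < v_2 < v_3 < v_4 < v_5 < v_6. Listing each simplex with vertices in this order, K has dimension 2 with simplices:

  0-simplices (7): [v_0], [v_1], [v_2], [v_3], [v_4], [v_5], [v_6]
  1-simplices (18): (18 of them)
  2-simplices (12): (12 of them)

Hence C_0 ≅ Z^7, C_1 ≅ Z^18, C_2 ≅ Z^12.

Boundary ∂_1: C_1 → C_0 is given by ∂[p,q] = [q] − [p]. For instance
  ∂[v_1,v_6] = [v_6] − [v_1].
The resulting 7×18 matrix has rank 6, and its Smith normal form has invariant factors (1,1,1,1,1,1).

The boundary map ∂_2: C_2 → C_1 sends each 2-simplex [p,q,r] to [q,r] − [p,r] + [p,q]. For instance
  ∂[v_0,v_4,v_6] = [v_4,v_6] − [v_0,v_6] + [v_0,v_4],
  ∂[v_1,v_4,v_5] = [v_4,v_5] − [v_1,v_5] + [v_1,v_4].
The 18×12 boundary matrix has rank 12 and Smith normal form diag(1,1,1,1,1,1,1,1,1,1,1,2).

From H_k ≅ ker(∂_k) / im(∂_{k+1}) we obtain:

  H_0: rank C_0 − rank ∂_1 = 7 − 6 = 1, and the invariant factors of ∂_1 are all 1, so H_0 = Z.
  H_1: rank ker ∂_1 − rank ∂_2 = (18 − 6) − 12 = 0, and ∂_2 has invariant factor 2 > 1, so H_1 = Z_2.
  H_2: rank ker ∂_2 − rank ∂_3 = (12 − 12) − 0 = 0, and there is no ∂_3, so H_2 = 0.

H_0 ≅ Z,  H_1 ≅ Z_2,  H_2 = 0.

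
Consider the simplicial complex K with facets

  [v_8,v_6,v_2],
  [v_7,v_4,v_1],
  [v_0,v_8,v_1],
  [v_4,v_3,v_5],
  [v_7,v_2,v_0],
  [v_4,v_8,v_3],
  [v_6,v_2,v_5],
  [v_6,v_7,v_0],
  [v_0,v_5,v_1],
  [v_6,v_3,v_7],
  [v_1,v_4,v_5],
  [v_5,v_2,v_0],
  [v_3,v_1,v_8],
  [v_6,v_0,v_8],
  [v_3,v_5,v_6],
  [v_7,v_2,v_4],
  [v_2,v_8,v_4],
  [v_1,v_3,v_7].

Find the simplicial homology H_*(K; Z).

Order the vertices as v_0 < v_1 < v_2 < v_3 < v_4 < v_5 < v_6 < v_7 < v_8. Listing each simplex with vertices in this order, K has dimension 2 with simplices:

  0-simplices (9): [v_0], [v_1], [v_2], [v_3], [v_4], [v_5], [v_6], [v_7], [v_8]
  1-simplices (27): (27 of them)
  2-simplices (18): (18 of them)

so the chain groups are C_0 ≅ Z^9, C_1 ≅ Z^27, C_2 ≅ Z^18.

The boundary map ∂_1: C_1 → C_0 maps an edge to its endpoints' difference, ∂[p,q] = q − p.
The resulting 9×27 matrix has rank 8, and its Smith normal form has invariant factors (1,1,1,1,1,1,1,1).

The boundary map ∂_2: C_2 → C_1 sends each 2-simplex [p,q,r] to [q,r] − [p,r] + [p,q]. For instance
  ∂[v_0,v_2,v_5] = [v_2,v_5] − [v_0,v_5] + [v_0,v_2],
  ∂[v_0,v_2,v_7] = [v_2,v_7] − [v_0,v_7] + [v_0,v_2].
This gives a 27×18 integer matrix of rank 18; reducing to Smith normal form yields diagonal entries (1,1,1,1,1,1,1,1,1,1,1,1,1,1,1,1,1,2).

Now H_k = ker ∂_k / im ∂_{k+1}, so:

  H_0: rank C_0 − rank ∂_1 = 9 − 8 = 1, and the invariant factors of ∂_1 are all 1, so H_0 ≅ Z.
  H_1: rank ker ∂_1 − rank ∂_2 = (27 − 8) − 18 = 1, and ∂_2 has invariant factor 2 > 1, so H_1 ≅ Z ⊕ Z/2.
  H_2: rank ker ∂_2 − rank ∂_3 = (18 − 18) − 0 = 0, and there is no ∂_3, so H_2 ≅ 0.

H_0 ≅ Z,  H_1 ≅ Z ⊕ Z/2,  H_2 = 0.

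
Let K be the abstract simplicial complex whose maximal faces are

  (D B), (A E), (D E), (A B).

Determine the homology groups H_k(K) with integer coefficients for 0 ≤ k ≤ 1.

H_0 = Z,  H_1 = Z.

Order the vertices as A < B < D < E. Listing each simplex with vertices in this order, K has dimension 1 with simplices:

  0-simplices (4): A, B, D, E
  1-simplices (4): AB, AE, BD, DE

Hence C_0 ≅ Z^4, C_1 ≅ Z^4.

∂_1: C_1 → C_0 maps an edge to its endpoints' difference, ∂[p,q] = q − p. For instance
  ∂AE = E − A.
As a 4×4 matrix over Z this has rank 3, with invariant factors (1,1,1).

Now H_k = ker ∂_k / im ∂_{k+1}, so:

  H_0: rank C_0 − rank ∂_1 = 4 − 3 = 1, and the invariant factors of ∂_1 are all 1, so H_0 ≅ Z.
  H_1: rank ker ∂_1 − rank ∂_2 = (4 − 3) − 0 = 1, and there is no ∂_2, so H_1 ≅ Z.

As a check, the Euler characteristic is 4 − 4 = 0, which agrees with 1 − 1 = 0.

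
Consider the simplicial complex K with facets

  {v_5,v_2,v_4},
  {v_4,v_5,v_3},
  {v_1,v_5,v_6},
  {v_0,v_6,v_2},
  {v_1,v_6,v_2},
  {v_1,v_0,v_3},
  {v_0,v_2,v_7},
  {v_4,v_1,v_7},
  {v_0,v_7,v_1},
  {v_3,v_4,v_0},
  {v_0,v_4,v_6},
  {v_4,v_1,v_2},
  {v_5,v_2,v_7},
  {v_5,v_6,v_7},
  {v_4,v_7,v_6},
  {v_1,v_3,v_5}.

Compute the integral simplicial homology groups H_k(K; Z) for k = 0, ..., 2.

Order the vertices as v_0 < v_1 < v_2 < v_3 < v_4 < v_5 < v_6 < v_7. Listing each simplex with vertices in this order, K has dimension 2 with simplices:

  0-simplices (8): [v_0], [v_1], [v_2], [v_3], [v_4], [v_5], [v_6], [v_7]
  1-simplices (24): (24 of them)
  2-simplices (16): (16 of them)

giving chain groups C_0 ≅ Z^8, C_1 ≅ Z^24, C_2 ≅ Z^16.

Boundary ∂_1: C_1 → C_0 maps an edge to its endpoints' difference, ∂[p,q] = q − p. For instance
  ∂[v_3,v_5] = [v_5] − [v_3].
The resulting 8×24 matrix has rank 7, and its Smith normal form has invariant factors (1,1,1,1,1,1,1).

The boundary map ∂_2: C_2 → C_1 sends each 2-simplex [p,q,r] to [q,r] − [p,r] + [p,q]. For instance
  ∂[v_5,v_6,v_7] = [v_6,v_7] − [v_5,v_7] + [v_5,v_6],
  ∂[v_1,v_3,v_5] = [v_3,v_5] − [v_1,v_5] + [v_1,v_3].
As a 24×16 matrix over Z this has rank 15, with invariant factors (1,1,1,1,1,1,1,1,1,1,1,1,1,1,1).

From H_k ≅ ker(∂_k) / im(∂_{k+1}) we obtain:

  H_0: rank C_0 − rank ∂_1 = 8 − 7 = 1, and the invariant factors of ∂_1 are all 1, so H_0 ≅ Z.
  H_1: rank ker ∂_1 − rank ∂_2 = (24 − 7) − 15 = 2, and the invariant factors of ∂_2 are all 1, so H_1 ≅ Z^2.
  H_2: rank ker ∂_2 − rank ∂_3 = (16 − 15) − 0 = 1, and there is no ∂_3, so H_2 ≅ Z.

(K is a triangulation of the torus T^2.)

H_0 = Z,  H_1 = Z^2,  H_2 = Z.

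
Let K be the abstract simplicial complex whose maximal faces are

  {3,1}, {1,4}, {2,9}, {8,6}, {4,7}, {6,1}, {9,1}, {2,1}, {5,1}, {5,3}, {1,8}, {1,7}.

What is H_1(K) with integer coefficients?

H_1 ≅ Z^4.

We work with the vertex ordering 1 < 2 < 3 < 4 < 5 < 6 < 7 < 8 < 9. The simplices of K, each written with vertices in increasing order, are:

  0-simplices (9): [1], [2], [3], [4], [5], [6], [7], [8], [9]
  1-simplices (12): [1,2], [1,3], [1,4], [1,5], [1,6], [1,7], [1,8], [1,9], [2,9], [3,5], [4,7], [6,8]

Hence C_0 ≅ Z^9, C_1 ≅ Z^12.

∂_1: C_1 → C_0 sends each edge [p,q] (with p < q) to q − p. For instance
  ∂[4,7] = [7] − [4].
The resulting 9×12 matrix has rank 8, and its Smith normal form has invariant factors (1,1,1,1,1,1,1,1).

Reading off H_k = ker ∂_k / im ∂_{k+1}:

  H_1: rank ker ∂_1 − rank ∂_2 = (12 − 8) − 0 = 4, and there is no ∂_2, so H_1 = Z^4.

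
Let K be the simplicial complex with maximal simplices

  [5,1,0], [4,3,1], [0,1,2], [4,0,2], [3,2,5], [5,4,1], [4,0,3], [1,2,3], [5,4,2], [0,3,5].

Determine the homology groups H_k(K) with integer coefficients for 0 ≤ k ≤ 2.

H_0 ≅ Z,  H_1 ≅ Z/2,  H_2 = 0.

Order the vertices as 0 < 1 < 2 < 3 < 4 < 5. Listing each simplex with vertices in this order, K has dimension 2 with simplices:

  0-simplices (6): [0], [1], [2], [3], [4], [5]
  1-simplices (15): [0,1], [0,2], [0,3], [0,4], [0,5], [1,2], [1,3], [1,4], [1,5], [2,3], [2,4], [2,5], [3,4], [3,5], [4,5]
  2-simplices (10): [0,1,2], [0,1,5], [0,2,4], [0,3,4], [0,3,5], [1,2,3], [1,3,4], [1,4,5], [2,3,5], [2,4,5]

Hence C_0 ≅ Z^6, C_1 ≅ Z^15, C_2 ≅ Z^10.

Boundary ∂_1: C_1 → C_0 maps an edge to its endpoints' difference, ∂[p,q] = q − p. For instance
  ∂[0,2] = [2] − [0].
The 6×15 boundary matrix has rank 5 and Smith normal form diag(1,1,1,1,1).

∂_2: C_2 → C_1 maps a triangle to the signed sum of its edges. For instance
  ∂[1,4,5] = [4,5] − [1,5] + [1,4],
  ∂[1,2,3] = [2,3] − [1,3] + [1,2].
The resulting 15×10 matrix has rank 10, and its Smith normal form has invariant factors (1,1,1,1,1,1,1,1,1,2).

From H_k ≅ ker(∂_k) / im(∂_{k+1}) we obtain:

  H_0: rank C_0 − rank ∂_1 = 6 − 5 = 1, and the invariant factors of ∂_1 are all 1, so H_0 ≅ Z.
  H_1: rank ker ∂_1 − rank ∂_2 = (15 − 5) − 10 = 0, and ∂_2 has invariant factor 2 > 1, so H_1 ≅ Z/2.
  H_2: rank ker ∂_2 − rank ∂_3 = (10 − 10) − 0 = 0, and there is no ∂_3, so H_2 ≅ 0.

As a check, the Euler characteristic is 6 − 15 + 10 = 1, which agrees with 1 − 0 + 0 = 1.
(K is a triangulation of the real projective plane RP^2.)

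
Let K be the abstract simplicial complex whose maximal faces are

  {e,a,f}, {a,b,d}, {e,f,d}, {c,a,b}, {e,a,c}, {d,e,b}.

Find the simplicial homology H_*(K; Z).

H_0 ≅ Z,  H_1 ≅ Z,  H_2 = 0.

We work with the vertex ordering a < b < c < d < e < f. The simplices of K, each written with vertices in increasing order, are:

  0-simplices (6): a, b, c, d, e, f
  1-simplices (12): ab, ac, ad, ae, af, bc, bd, be, ce, de, df, ef
  2-simplices (6): abc, abd, ace, aef, bde, def

giving chain groups C_0 ≅ Z^6, C_1 ≅ Z^12, C_2 ≅ Z^6.

Boundary ∂_1: C_1 → C_0 maps an edge to its endpoints' difference, ∂[p,q] = q − p. For instance
  ∂af = f − a.
As a 6×12 matrix over Z this has rank 5, with invariant factors (1,1,1,1,1).

The boundary map ∂_2: C_2 → C_1 sends each 2-simplex [p,q,r] to [q,r] − [p,r] + [p,q]. For instance
  ∂aef = ef − af + ae,
  ∂ace = ce − ae + ac.
The 12×6 boundary matrix has rank 6 and Smith normal form diag(1,1,1,1,1,1).

Now H_k = ker ∂_k / im ∂_{k+1}, so:

  H_0: rank C_0 − rank ∂_1 = 6 − 5 = 1, and the invariant factors of ∂_1 are all 1, so H_0 ≅ Z.
  H_1: rank ker ∂_1 − rank ∂_2 = (12 − 5) − 6 = 1, and the invariant factors of ∂_2 are all 1, so H_1 ≅ Z.
  H_2: rank ker ∂_2 − rank ∂_3 = (6 − 6) − 0 = 0, and there is no ∂_3, so H_2 ≅ 0.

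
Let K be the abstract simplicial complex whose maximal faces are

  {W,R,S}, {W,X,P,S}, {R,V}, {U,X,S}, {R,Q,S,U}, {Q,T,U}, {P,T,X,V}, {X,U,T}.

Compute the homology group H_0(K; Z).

Fix the vertex order P < Q < R < S < T < U < V < W < X and write every simplex with vertices in increasing order. Then dim K = 3 and the simplices of K are:

  0-simplices (9): P, Q, R, S, T, U, V, W, X
  1-simplices (22): PS, PT, PV, PW, PX, QR, QS, QT, QU, RS, RU, RV, RW, SU, SW, SX, TU, TV, TX, UX, VX, WX
  2-simplices (16): PSW, PSX, PTV, PTX, PVX, PWX, QRS, QRU, QSU, QTU, RSU, RSW, SUX, SWX, TUX, TVX
  3-simplices (3): PSWX, PTVX, QRSU

giving chain groups C_0 ≅ Z^9, C_1 ≅ Z^22, C_2 ≅ Z^16, C_3 ≅ Z^3.

Boundary ∂_1: C_1 → C_0 is given by ∂[p,q] = [q] − [p]. For instance
  ∂QS = S − Q.
The resulting 9×22 matrix has rank 8, and its Smith normal form has invariant factors (1,1,1,1,1,1,1,1).

∂_2: C_2 → C_1 sends each 2-simplex [p,q,r] to [q,r] − [p,r] + [p,q]. For instance
  ∂PVX = VX − PX + PV,
  ∂QSU = SU − QU + QS.
As a 22×16 matrix over Z this has rank 13, with invariant factors (1,1,1,1,1,1,1,1,1,1,1,1,1).

The boundary map ∂_3: C_3 → C_2 sends each 3-simplex σ to the alternating sum Σ_i (−1)^i (σ with its i-th vertex removed). For instance
  ∂PTVX = TVX − PVX + PTX − PTV,
  ∂QRSU = RSU − QSU + QRU − QRS.
The 16×3 boundary matrix has rank 3 and Smith normal form diag(1,1,1).

Reading off H_k = ker ∂_k / im ∂_{k+1}:

  H_0: rank C_0 − rank ∂_1 = 9 − 8 = 1, and the invariant factors of ∂_1 are all 1, so H_0 ≅ Z.

H_0 ≅ Z.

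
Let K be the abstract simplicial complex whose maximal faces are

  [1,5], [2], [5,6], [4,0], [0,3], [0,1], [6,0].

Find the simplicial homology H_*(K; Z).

H_0 = Z^2,  H_1 = Z.

Order the vertices as 0 < 1 < 2 < 3 < 4 < 5 < 6. Listing each simplex with vertices in this order, K has dimension 1 with simplices:

  0-simplices (7): [0], [1], [2], [3], [4], [5], [6]
  1-simplices (6): [0,1], [0,3], [0,4], [0,6], [1,5], [5,6]

so the chain groups are C_0 ≅ Z^7, C_1 ≅ Z^6.

The boundary map ∂_1: C_1 → C_0 is given by ∂[p,q] = [q] − [p]. For instance
  ∂[0,4] = [4] − [0].
The 7×6 boundary matrix has rank 5 and Smith normal form diag(1,1,1,1,1).

Computing H_k = (kernel of ∂_k) / (image of ∂_{k+1}):

  H_0: rank C_0 − rank ∂_1 = 7 − 5 = 2, and the invariant factors of ∂_1 are all 1, so H_0 = Z^2.
  H_1: rank ker ∂_1 − rank ∂_2 = (6 − 5) − 0 = 1, and there is no ∂_2, so H_1 = Z.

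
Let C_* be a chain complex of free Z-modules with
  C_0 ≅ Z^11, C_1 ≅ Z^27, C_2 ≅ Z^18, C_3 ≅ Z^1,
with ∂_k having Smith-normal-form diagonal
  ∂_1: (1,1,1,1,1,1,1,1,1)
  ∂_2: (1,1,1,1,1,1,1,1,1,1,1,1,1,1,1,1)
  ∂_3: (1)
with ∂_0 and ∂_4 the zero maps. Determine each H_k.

H_0 = Z^2,  H_1 = Z^2,  H_2 = Z,  H_3 = 0.

H_0: b_0 = 11 − 0 − 9 = 2; torsion from ∂_1 factors > 1: none. So H_0 = Z^2.
H_1: b_1 = 27 − 9 − 16 = 2; torsion from ∂_2 factors > 1: none. So H_1 = Z^2.
H_2: b_2 = 18 − 16 − 1 = 1; torsion from ∂_3 factors > 1: none. So H_2 = Z.
H_3: b_3 = 1 − 1 − 0 = 0; torsion from ∂_4 factors > 1: none. So H_3 = 0.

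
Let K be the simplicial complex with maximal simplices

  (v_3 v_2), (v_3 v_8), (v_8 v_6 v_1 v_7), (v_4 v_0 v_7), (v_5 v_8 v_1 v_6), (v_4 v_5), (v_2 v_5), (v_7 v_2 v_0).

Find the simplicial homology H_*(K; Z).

Take the total order v_0 < v_1 < v_2 < v_3 < v_4 < v_5 < v_6 < v_7 < v_8 on the vertex set. Then K (dimension 3) consists of the simplices:

  0-simplices (9): [v_0], [v_1], [v_2], [v_3], [v_4], [v_5], [v_6], [v_7], [v_8]
  1-simplices (18): (18 of them)
  2-simplices (9): [v_0,v_2,v_7], [v_0,v_4,v_7], [v_1,v_5,v_6], [v_1,v_5,v_8], [v_1,v_6,v_7], [v_1,v_6,v_8], [v_1,v_7,v_8], [v_5,v_6,v_8], [v_6,v_7,v_8]
  3-simplices (2): [v_1,v_5,v_6,v_8], [v_1,v_6,v_7,v_8]

giving chain groups C_0 ≅ Z^9, C_1 ≅ Z^18, C_2 ≅ Z^9, C_3 ≅ Z^2.

Boundary ∂_1: C_1 → C_0 sends each edge [p,q] (with p < q) to q − p. For instance
  ∂[v_2,v_3] = [v_3] − [v_2].
This gives a 9×18 integer matrix of rank 8; reducing to Smith normal form yields diagonal entries (1,1,1,1,1,1,1,1).

The boundary map ∂_2: C_2 → C_1 acts by ∂[p,q,r] = [q,r] − [p,r] + [p,q]. For instance
  ∂[v_0,v_2,v_7] = [v_2,v_7] − [v_0,v_7] + [v_0,v_2],
  ∂[v_1,v_7,v_8] = [v_7,v_8] − [v_1,v_8] + [v_1,v_7].
This gives a 18×9 integer matrix of rank 7; reducing to Smith normal form yields diagonal entries (1,1,1,1,1,1,1).

Boundary ∂_3: C_3 → C_2 sends each 3-simplex σ to the alternating sum Σ_i (−1)^i (σ with its i-th vertex removed). For instance
  ∂[v_1,v_5,v_6,v_8] = [v_5,v_6,v_8] − [v_1,v_6,v_8] + [v_1,v_5,v_8] − [v_1,v_5,v_6],
  ∂[v_1,v_6,v_7,v_8] = [v_6,v_7,v_8] − [v_1,v_7,v_8] + [v_1,v_6,v_8] − [v_1,v_6,v_7].
The 9×2 boundary matrix has rank 2 and Smith normal form diag(1,1).

Reading off H_k = ker ∂_k / im ∂_{k+1}:

  H_0: rank C_0 − rank ∂_1 = 9 − 8 = 1, and the invariant factors of ∂_1 are all 1, so H_0 ≅ Z.
  H_1: rank ker ∂_1 − rank ∂_2 = (18 − 8) − 7 = 3, and the invariant factors of ∂_2 are all 1, so H_1 ≅ Z^3.
  H_2: rank ker ∂_2 − rank ∂_3 = (9 − 7) − 2 = 0, and the invariant factors of ∂_3 are all 1, so H_2 ≅ 0.
  H_3: rank ker ∂_3 − rank ∂_4 = (2 − 2) − 0 = 0, and there is no ∂_4, so H_3 ≅ 0.

H_0 ≅ Z,  H_1 ≅ Z^3,  H_2 = 0,  H_3 = 0.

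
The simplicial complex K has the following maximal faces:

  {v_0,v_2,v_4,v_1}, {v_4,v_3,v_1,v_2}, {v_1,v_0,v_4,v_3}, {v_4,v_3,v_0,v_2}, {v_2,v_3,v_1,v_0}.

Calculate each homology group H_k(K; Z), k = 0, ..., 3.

H_0 = Z,  H_1 = 0,  H_2 = 0,  H_3 = Z.

Take the total order v_0 < v_1 < v_2 < v_3 < v_4 on the vertex set. Then K (dimension 3) consists of the simplices:

  0-simplices (5): [v_0], [v_1], [v_2], [v_3], [v_4]
  1-simplices (10): [v_0,v_1], [v_0,v_2], [v_0,v_3], [v_0,v_4], [v_1,v_2], [v_1,v_3], [v_1,v_4], [v_2,v_3], [v_2,v_4], [v_3,v_4]
  2-simplices (10): [v_0,v_1,v_2], [v_0,v_1,v_3], [v_0,v_1,v_4], [v_0,v_2,v_3], [v_0,v_2,v_4], [v_0,v_3,v_4], [v_1,v_2,v_3], [v_1,v_2,v_4], [v_1,v_3,v_4], [v_2,v_3,v_4]
  3-simplices (5): [v_0,v_1,v_2,v_3], [v_0,v_1,v_2,v_4], [v_0,v_1,v_3,v_4], [v_0,v_2,v_3,v_4], [v_1,v_2,v_3,v_4]

giving chain groups C_0 ≅ Z^5, C_1 ≅ Z^10, C_2 ≅ Z^10, C_3 ≅ Z^5.

The boundary map ∂_1: C_1 → C_0 sends each edge [p,q] (with p < q) to q − p.
This gives a 5×10 integer matrix of rank 4; reducing to Smith normal form yields diagonal entries (1,1,1,1).

∂_2: C_2 → C_1 maps a triangle to the signed sum of its edges. For instance
  ∂[v_0,v_2,v_4] = [v_2,v_4] − [v_0,v_4] + [v_0,v_2],
  ∂[v_0,v_2,v_3] = [v_2,v_3] − [v_0,v_3] + [v_0,v_2].
The 10×10 boundary matrix has rank 6 and Smith normal form diag(1,1,1,1,1,1).

The boundary map ∂_3: C_3 → C_2 sends each 3-simplex σ to the alternating sum Σ_i (−1)^i (σ with its i-th vertex removed). For instance
  ∂[v_0,v_2,v_3,v_4] = [v_2,v_3,v_4] − [v_0,v_3,v_4] + [v_0,v_2,v_4] − [v_0,v_2,v_3],
  ∂[v_1,v_2,v_3,v_4] = [v_2,v_3,v_4] − [v_1,v_3,v_4] + [v_1,v_2,v_4] − [v_1,v_2,v_3].
As a 10×5 matrix over Z this has rank 4, with invariant factors (1,1,1,1).

From H_k ≅ ker(∂_k) / im(∂_{k+1}) we obtain:

  H_0: rank C_0 − rank ∂_1 = 5 − 4 = 1, and the invariant factors of ∂_1 are all 1, so H_0 = Z.
  H_1: rank ker ∂_1 − rank ∂_2 = (10 − 4) − 6 = 0, and the invariant factors of ∂_2 are all 1, so H_1 = 0.
  H_2: rank ker ∂_2 − rank ∂_3 = (10 − 6) − 4 = 0, and the invariant factors of ∂_3 are all 1, so H_2 = 0.
  H_3: rank ker ∂_3 − rank ∂_4 = (5 − 4) − 0 = 1, and there is no ∂_4, so H_3 = Z.

As a check, the Euler characteristic is 5 − 10 + 10 − 5 = 0, which agrees with 1 − 0 + 0 − 1 = 0.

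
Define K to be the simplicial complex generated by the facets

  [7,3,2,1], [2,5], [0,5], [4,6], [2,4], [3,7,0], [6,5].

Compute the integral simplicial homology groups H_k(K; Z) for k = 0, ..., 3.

Fix the vertex order 0 < 1 < 2 < 3 < 4 < 5 < 6 < 7 and write every simplex with vertices in increasing order. Then dim K = 3 and the simplices of K are:

  0-simplices (8): [0], [1], [2], [3], [4], [5], [6], [7]
  1-simplices (13): [0,3], [0,5], [0,7], [1,2], [1,3], [1,7], [2,3], [2,4], [2,5], [2,7], [3,7], [4,6], [5,6]
  2-simplices (5): [0,3,7], [1,2,3], [1,2,7], [1,3,7], [2,3,7]
  3-simplices (1): [1,2,3,7]

Hence C_0 ≅ Z^8, C_1 ≅ Z^13, C_2 ≅ Z^5, C_3 ≅ Z^1.

∂_1: C_1 → C_0 sends each edge [p,q] (with p < q) to q − p.
As a 8×13 matrix over Z this has rank 7, with invariant factors (1,1,1,1,1,1,1).

∂_2: C_2 → C_1 sends each 2-simplex [p,q,r] to [q,r] − [p,r] + [p,q]. For instance
  ∂[1,3,7] = [3,7] − [1,7] + [1,3],
  ∂[2,3,7] = [3,7] − [2,7] + [2,3].
As a 13×5 matrix over Z this has rank 4, with invariant factors (1,1,1,1).

Boundary ∂_3: C_3 → C_2 sends each 3-simplex σ to the alternating sum Σ_i (−1)^i (σ with its i-th vertex removed). For instance
  ∂[1,2,3,7] = [2,3,7] − [1,3,7] + [1,2,7] − [1,2,3].
As a 5×1 matrix over Z this has rank 1, with invariant factors (1).

From H_k ≅ ker(∂_k) / im(∂_{k+1}) we obtain:

  H_0: rank C_0 − rank ∂_1 = 8 − 7 = 1, and the invariant factors of ∂_1 are all 1, so H_0 = Z.
  H_1: rank ker ∂_1 − rank ∂_2 = (13 − 7) − 4 = 2, and the invariant factors of ∂_2 are all 1, so H_1 = Z^2.
  H_2: rank ker ∂_2 − rank ∂_3 = (5 − 4) − 1 = 0, and the invariant factors of ∂_3 are all 1, so H_2 = 0.
  H_3: rank ker ∂_3 − rank ∂_4 = (1 − 1) − 0 = 0, and there is no ∂_4, so H_3 = 0.

As a check, the Euler characteristic is 8 − 13 + 5 − 1 = -1, which agrees with 1 − 2 + 0 − 0 = -1.

H_0 = Z,  H_1 = Z^2,  H_2 = 0,  H_3 = 0.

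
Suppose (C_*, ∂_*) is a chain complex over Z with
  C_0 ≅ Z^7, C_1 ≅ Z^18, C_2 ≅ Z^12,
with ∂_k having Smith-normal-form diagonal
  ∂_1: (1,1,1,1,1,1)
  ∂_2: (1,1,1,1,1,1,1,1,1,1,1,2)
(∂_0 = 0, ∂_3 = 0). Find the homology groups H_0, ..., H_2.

H_0: b_0 = 7 − 0 − 6 = 1; torsion from ∂_1 factors > 1: none. So H_0 = Z.
H_1: b_1 = 18 − 6 − 12 = 0; torsion from ∂_2 factors > 1: [2]. So H_1 = Z/2.
H_2: b_2 = 12 − 12 − 0 = 0; torsion from ∂_3 factors > 1: none. So H_2 = 0.

H_0 = Z,  H_1 = Z/2,  H_2 = 0.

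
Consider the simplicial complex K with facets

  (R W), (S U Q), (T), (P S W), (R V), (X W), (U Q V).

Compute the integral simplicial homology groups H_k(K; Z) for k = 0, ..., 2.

H_0 = Z^2,  H_1 = Z,  H_2 = 0.

K has 9 vertices, 11 edges, 3 triangles.
rank ∂_0 = 0, rank ∂_1 = 7 ⇒ b_0 = 9 − 0 − 7 = 2; all invariant factors of ∂_1 are 1 so no torsion. So H_0 = Z^2.
rank ∂_1 = 7, rank ∂_2 = 3 ⇒ b_1 = 11 − 7 − 3 = 1; all invariant factors of ∂_2 are 1 so no torsion. So H_1 = Z.
rank ∂_2 = 3, rank ∂_3 = 0 ⇒ b_2 = 3 − 3 − 0 = 0. So H_2 = 0.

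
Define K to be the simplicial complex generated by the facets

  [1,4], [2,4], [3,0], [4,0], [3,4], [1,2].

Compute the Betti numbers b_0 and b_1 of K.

Take the total order 0 < 1 < 2 < 3 < 4 on the vertex set. Then K (dimension 1) consists of the simplices:

  0-simplices (5): [0], [1], [2], [3], [4]
  1-simplices (6): [0,3], [0,4], [1,2], [1,4], [2,4], [3,4]

Hence C_0 ≅ Z^5, C_1 ≅ Z^6.

∂_1: C_1 → C_0 is given by ∂[p,q] = [q] − [p].
This gives a 5×6 integer matrix of rank 4; reducing to Smith normal form yields diagonal entries (1,1,1,1).

Computing H_k = (kernel of ∂_k) / (image of ∂_{k+1}):

  H_0: rank C_0 − rank ∂_1 = 5 − 4 = 1, and the invariant factors of ∂_1 are all 1, so H_0 ≅ Z.
  H_1: rank ker ∂_1 − rank ∂_2 = (6 − 4) − 0 = 2, and there is no ∂_2, so H_1 ≅ Z^2.

(K is a triangulation of a wedge of 2 circles.)

Hence the Betti numbers are b_0 = 1, b_1 = 2.

b_0 = 1, b_1 = 2.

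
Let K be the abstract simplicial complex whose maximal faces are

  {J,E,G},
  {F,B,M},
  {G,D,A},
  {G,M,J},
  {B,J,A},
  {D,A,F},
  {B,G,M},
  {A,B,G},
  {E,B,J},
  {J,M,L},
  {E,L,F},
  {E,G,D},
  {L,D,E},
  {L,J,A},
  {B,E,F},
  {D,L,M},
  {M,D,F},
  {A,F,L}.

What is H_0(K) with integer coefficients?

We work with the vertex ordering A < B < D < E < F < G < J < L < M. The simplices of K, each written with vertices in increasing order, are:

  0-simplices (9): A, B, D, E, F, G, J, L, M
  1-simplices (27): AB, AD, AF, AG, AJ, AL, BE, BF, BG, BJ, BM, DE, DF, DG, DL, DM, EF, EG, EJ, EL, FL, FM, GJ, GM, JL, JM, LM
  2-simplices (18): ABG, ABJ, ADF, ADG, AFL, AJL, BEF, BEJ, BFM, BGM, DEG, DEL, DFM, DLM, EFL, EGJ, GJM, JLM

so the chain groups are C_0 ≅ Z^9, C_1 ≅ Z^27, C_2 ≅ Z^18.

Boundary ∂_1: C_1 → C_0 maps an edge to its endpoints' difference, ∂[p,q] = q − p.
The resulting 9×27 matrix has rank 8, and its Smith normal form has invariant factors (1,1,1,1,1,1,1,1).

Boundary ∂_2: C_2 → C_1 acts by ∂[p,q,r] = [q,r] − [p,r] + [p,q]. For instance
  ∂EFL = FL − EL + EF,
  ∂GJM = JM − GM + GJ.
This gives a 27×18 integer matrix of rank 18; reducing to Smith normal form yields diagonal entries (1,1,1,1,1,1,1,1,1,1,1,1,1,1,1,1,1,2).

Computing H_k = (kernel of ∂_k) / (image of ∂_{k+1}):

  H_0: rank C_0 − rank ∂_1 = 9 − 8 = 1, and the invariant factors of ∂_1 are all 1, so H_0 ≅ Z.

(K is a triangulation of the Klein bottle.)

H_0 = Z.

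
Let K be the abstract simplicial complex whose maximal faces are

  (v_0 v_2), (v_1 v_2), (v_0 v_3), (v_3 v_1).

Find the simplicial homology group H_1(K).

H_1 ≅ Z.

K has 4 vertices, 4 edges.
rank ∂_1 = 3, rank ∂_2 = 0 ⇒ b_1 = 4 − 3 − 0 = 1. So H_1 ≅ Z.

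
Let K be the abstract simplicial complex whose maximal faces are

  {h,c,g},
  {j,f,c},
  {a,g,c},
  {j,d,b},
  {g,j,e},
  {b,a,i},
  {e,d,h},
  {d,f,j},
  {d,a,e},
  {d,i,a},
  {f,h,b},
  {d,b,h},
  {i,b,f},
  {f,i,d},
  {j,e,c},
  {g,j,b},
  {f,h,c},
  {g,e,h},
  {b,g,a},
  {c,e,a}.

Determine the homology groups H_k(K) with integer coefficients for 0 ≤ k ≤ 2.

H_0 ≅ Z,  H_1 ≅ Z ⊕ Z/2,  H_2 = 0.

K has 10 vertices, 30 edges, 20 triangles.
rank ∂_0 = 0, rank ∂_1 = 9 ⇒ b_0 = 10 − 0 − 9 = 1; all invariant factors of ∂_1 are 1 so no torsion. So H_0 = Z.
rank ∂_1 = 9, rank ∂_2 = 20 ⇒ b_1 = 30 − 9 − 20 = 1; ∂_2 has invariant factor(s) [2] giving torsion. So H_1 = Z ⊕ Z/2.
rank ∂_2 = 20, rank ∂_3 = 0 ⇒ b_2 = 20 − 20 − 0 = 0. So H_2 = 0.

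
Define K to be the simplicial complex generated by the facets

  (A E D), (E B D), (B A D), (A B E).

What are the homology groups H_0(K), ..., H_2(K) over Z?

H_0 = Z,  H_1 = 0,  H_2 = Z.

Take the total order A < B < D < E on the vertex set. Then K (dimension 2) consists of the simplices:

  0-simplices (4): A, B, D, E
  1-simplices (6): AB, AD, AE, BD, BE, DE
  2-simplices (4): ABD, ABE, ADE, BDE

so the chain groups are C_0 ≅ Z^4, C_1 ≅ Z^6, C_2 ≅ Z^4.

Boundary ∂_1: C_1 → C_0 sends each edge [p,q] (with p < q) to q − p.
The resulting 4×6 matrix has rank 3, and its Smith normal form has invariant factors (1,1,1).

Boundary ∂_2: C_2 → C_1 maps a triangle to the signed sum of its edges. For instance
  ∂BDE = DE − BE + BD,
  ∂ABD = BD − AD + AB.
The resulting 6×4 matrix has rank 3, and its Smith normal form has invariant factors (1,1,1).

Reading off H_k = ker ∂_k / im ∂_{k+1}:

  H_0: rank C_0 − rank ∂_1 = 4 − 3 = 1, and the invariant factors of ∂_1 are all 1, so H_0 = Z.
  H_1: rank ker ∂_1 − rank ∂_2 = (6 − 3) − 3 = 0, and the invariant factors of ∂_2 are all 1, so H_1 = 0.
  H_2: rank ker ∂_2 − rank ∂_3 = (4 − 3) − 0 = 1, and there is no ∂_3, so H_2 = Z.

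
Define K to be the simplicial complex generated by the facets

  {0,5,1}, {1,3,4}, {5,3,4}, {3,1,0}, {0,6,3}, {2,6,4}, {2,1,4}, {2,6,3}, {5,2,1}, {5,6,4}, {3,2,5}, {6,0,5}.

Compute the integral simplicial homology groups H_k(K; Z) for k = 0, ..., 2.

Order the vertices as 0 < 1 < 2 < 3 < 4 < 5 < 6. Listing each simplex with vertices in this order, K has dimension 2 with simplices:

  0-simplices (7): [0], [1], [2], [3], [4], [5], [6]
  1-simplices (18): [0,1], [0,3], [0,5], [0,6], [1,2], [1,3], [1,4], [1,5], [2,3], [2,4], [2,5], [2,6], [3,4], [3,5], [3,6], [4,5], [4,6], [5,6]
  2-simplices (12): [0,1,3], [0,1,5], [0,3,6], [0,5,6], [1,2,4], [1,2,5], [1,3,4], [2,3,5], [2,3,6], [2,4,6], [3,4,5], [4,5,6]

so the chain groups are C_0 ≅ Z^7, C_1 ≅ Z^18, C_2 ≅ Z^12.

∂_1: C_1 → C_0 is given by ∂[p,q] = [q] − [p].
The resulting 7×18 matrix has rank 6, and its Smith normal form has invariant factors (1,1,1,1,1,1).

∂_2: C_2 → C_1 maps a triangle to the signed sum of its edges. For instance
  ∂[0,1,3] = [1,3] − [0,3] + [0,1],
  ∂[0,1,5] = [1,5] − [0,5] + [0,1].
The resulting 18×12 matrix has rank 12, and its Smith normal form has invariant factors (1,1,1,1,1,1,1,1,1,1,1,2).

Now H_k = ker ∂_k / im ∂_{k+1}, so:

  H_0: rank C_0 − rank ∂_1 = 7 − 6 = 1, and the invariant factors of ∂_1 are all 1, so H_0 ≅ Z.
  H_1: rank ker ∂_1 − rank ∂_2 = (18 − 6) − 12 = 0, and ∂_2 has invariant factor 2 > 1, so H_1 ≅ Z/2.
  H_2: rank ker ∂_2 − rank ∂_3 = (12 − 12) − 0 = 0, and there is no ∂_3, so H_2 ≅ 0.

As a check, the Euler characteristic is 7 − 18 + 12 = 1, which agrees with 1 − 0 + 0 = 1.

H_0 = Z,  H_1 = Z/2,  H_2 = 0.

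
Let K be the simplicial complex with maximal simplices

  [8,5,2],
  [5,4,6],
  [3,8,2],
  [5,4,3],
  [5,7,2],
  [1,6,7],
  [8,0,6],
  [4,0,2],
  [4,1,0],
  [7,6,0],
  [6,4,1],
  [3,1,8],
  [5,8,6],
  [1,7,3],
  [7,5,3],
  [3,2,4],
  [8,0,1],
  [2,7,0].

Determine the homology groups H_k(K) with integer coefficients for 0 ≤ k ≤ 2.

K has 9 vertices, 27 edges, 18 triangles.
rank ∂_0 = 0, rank ∂_1 = 8 ⇒ b_0 = 9 − 0 − 8 = 1; all invariant factors of ∂_1 are 1 so no torsion. So H_0 = Z.
rank ∂_1 = 8, rank ∂_2 = 18 ⇒ b_1 = 27 − 8 − 18 = 1; ∂_2 has invariant factor(s) [2] giving torsion. So H_1 = Z ⊕ Z/2Z.
rank ∂_2 = 18, rank ∂_3 = 0 ⇒ b_2 = 18 − 18 − 0 = 0. So H_2 = 0.

H_0 ≅ Z,  H_1 ≅ Z ⊕ Z/2Z,  H_2 = 0.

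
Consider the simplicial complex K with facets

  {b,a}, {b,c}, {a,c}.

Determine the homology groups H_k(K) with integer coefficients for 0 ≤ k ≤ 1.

H_0 ≅ Z,  H_1 ≅ Z.

Fix the vertex order a < b < c and write every simplex with vertices in increasing order. Then dim K = 1 and the simplices of K are:

  0-simplices (3): a, b, c
  1-simplices (3): ab, ac, bc

Hence C_0 ≅ Z^3, C_1 ≅ Z^3.

The boundary map ∂_1: C_1 → C_0 is given by ∂[p,q] = [q] − [p]. For instance
  ∂ac = c − a.
The 3×3 boundary matrix has rank 2 and Smith normal form diag(1,1).

Now H_k = ker ∂_k / im ∂_{k+1}, so:

  H_0: rank C_0 − rank ∂_1 = 3 − 2 = 1, and the invariant factors of ∂_1 are all 1, so H_0 ≅ Z.
  H_1: rank ker ∂_1 − rank ∂_2 = (3 − 2) − 0 = 1, and there is no ∂_2, so H_1 ≅ Z.

As a check, the Euler characteristic is 3 − 3 = 0, which agrees with 1 − 1 = 0.
(K is a triangulation of the circle S^1.)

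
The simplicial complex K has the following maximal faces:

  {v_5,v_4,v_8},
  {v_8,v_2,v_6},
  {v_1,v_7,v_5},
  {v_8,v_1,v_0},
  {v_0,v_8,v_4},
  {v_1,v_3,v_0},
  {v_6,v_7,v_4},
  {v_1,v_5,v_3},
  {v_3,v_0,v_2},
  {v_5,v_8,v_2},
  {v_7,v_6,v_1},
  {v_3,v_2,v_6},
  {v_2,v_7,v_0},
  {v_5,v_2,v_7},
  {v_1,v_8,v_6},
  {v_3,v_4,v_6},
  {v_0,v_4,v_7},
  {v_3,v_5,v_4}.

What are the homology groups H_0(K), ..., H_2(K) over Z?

Order the vertices as v_0 < v_1 < v_2 < v_3 < v_4 < v_5 < v_6 < v_7 < v_8. Listing each simplex with vertices in this order, K has dimension 2 with simplices:

  0-simplices (9): [v_0], [v_1], [v_2], [v_3], [v_4], [v_5], [v_6], [v_7], [v_8]
  1-simplices (27): (27 of them)
  2-simplices (18): (18 of them)

giving chain groups C_0 ≅ Z^9, C_1 ≅ Z^27, C_2 ≅ Z^18.

∂_1: C_1 → C_0 maps an edge to its endpoints' difference, ∂[p,q] = q − p.
This gives a 9×27 integer matrix of rank 8; reducing to Smith normal form yields diagonal entries (1,1,1,1,1,1,1,1).

The boundary map ∂_2: C_2 → C_1 maps a triangle to the signed sum of its edges. For instance
  ∂[v_0,v_1,v_3] = [v_1,v_3] − [v_0,v_3] + [v_0,v_1],
  ∂[v_1,v_3,v_5] = [v_3,v_5] − [v_1,v_5] + [v_1,v_3].
As a 27×18 matrix over Z this has rank 17, with invariant factors (1,1,1,1,1,1,1,1,1,1,1,1,1,1,1,1,1).

Reading off H_k = ker ∂_k / im ∂_{k+1}:

  H_0: rank C_0 − rank ∂_1 = 9 − 8 = 1, and the invariant factors of ∂_1 are all 1, so H_0 ≅ Z.
  H_1: rank ker ∂_1 − rank ∂_2 = (27 − 8) − 17 = 2, and the invariant factors of ∂_2 are all 1, so H_1 ≅ Z^2.
  H_2: rank ker ∂_2 − rank ∂_3 = (18 − 17) − 0 = 1, and there is no ∂_3, so H_2 ≅ Z.

(K is a triangulation of the torus T^2.)

H_0 = Z,  H_1 = Z^2,  H_2 = Z.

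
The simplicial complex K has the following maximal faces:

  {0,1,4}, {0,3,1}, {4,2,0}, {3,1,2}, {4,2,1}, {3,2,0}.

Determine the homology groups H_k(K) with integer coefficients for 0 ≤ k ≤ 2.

H_0 ≅ Z,  H_1 = 0,  H_2 ≅ Z.

Take the total order 0 < 1 < 2 < 3 < 4 on the vertex set. Then K (dimension 2) consists of the simplices:

  0-simplices (5): [0], [1], [2], [3], [4]
  1-simplices (9): [0,1], [0,2], [0,3], [0,4], [1,2], [1,3], [1,4], [2,3], [2,4]
  2-simplices (6): [0,1,3], [0,1,4], [0,2,3], [0,2,4], [1,2,3], [1,2,4]

so the chain groups are C_0 ≅ Z^5, C_1 ≅ Z^9, C_2 ≅ Z^6.

∂_1: C_1 → C_0 sends each edge [p,q] (with p < q) to q − p. For instance
  ∂[1,4] = [4] − [1].
The 5×9 boundary matrix has rank 4 and Smith normal form diag(1,1,1,1).

∂_2: C_2 → C_1 maps a triangle to the signed sum of its edges. For instance
  ∂[1,2,3] = [2,3] − [1,3] + [1,2],
  ∂[0,1,3] = [1,3] − [0,3] + [0,1].
The 9×6 boundary matrix has rank 5 and Smith normal form diag(1,1,1,1,1).

Computing H_k = (kernel of ∂_k) / (image of ∂_{k+1}):

  H_0: rank C_0 − rank ∂_1 = 5 − 4 = 1, and the invariant factors of ∂_1 are all 1, so H_0 = Z.
  H_1: rank ker ∂_1 − rank ∂_2 = (9 − 4) − 5 = 0, and the invariant factors of ∂_2 are all 1, so H_1 = 0.
  H_2: rank ker ∂_2 − rank ∂_3 = (6 − 5) − 0 = 1, and there is no ∂_3, so H_2 = Z.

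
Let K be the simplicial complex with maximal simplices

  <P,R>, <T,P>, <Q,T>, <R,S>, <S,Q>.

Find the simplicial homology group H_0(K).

We work with the vertex ordering P < Q < R < S < T. The simplices of K, each written with vertices in increasing order, are:

  0-simplices (5): P, Q, R, S, T
  1-simplices (5): PR, PT, QS, QT, RS

so the chain groups are C_0 ≅ Z^5, C_1 ≅ Z^5.

∂_1: C_1 → C_0 maps an edge to its endpoints' difference, ∂[p,q] = q − p.
As a 5×5 matrix over Z this has rank 4, with invariant factors (1,1,1,1).

Now H_k = ker ∂_k / im ∂_{k+1}, so:

  H_0: rank C_0 − rank ∂_1 = 5 − 4 = 1, and the invariant factors of ∂_1 are all 1, so H_0 ≅ Z.

(K is a triangulation of the circle S^1.)

H_0 = Z.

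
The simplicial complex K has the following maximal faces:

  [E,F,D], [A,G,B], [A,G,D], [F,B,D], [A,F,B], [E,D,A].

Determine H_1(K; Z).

Order the vertices as A < B < D < E < F < G. Listing each simplex with vertices in this order, K has dimension 2 with simplices:

  0-simplices (6): A, B, D, E, F, G
  1-simplices (12): AB, AD, AE, AF, AG, BD, BF, BG, DE, DF, DG, EF
  2-simplices (6): ABF, ABG, ADE, ADG, BDF, DEF

Hence C_0 ≅ Z^6, C_1 ≅ Z^12, C_2 ≅ Z^6.

Boundary ∂_1: C_1 → C_0 sends each edge [p,q] (with p < q) to q − p. For instance
  ∂AD = D − A.
This gives a 6×12 integer matrix of rank 5; reducing to Smith normal form yields diagonal entries (1,1,1,1,1).

Boundary ∂_2: C_2 → C_1 maps a triangle to the signed sum of its edges. For instance
  ∂BDF = DF − BF + BD,
  ∂ABG = BG − AG + AB.
The 12×6 boundary matrix has rank 6 and Smith normal form diag(1,1,1,1,1,1).

Reading off H_k = ker ∂_k / im ∂_{k+1}:

  H_1: rank ker ∂_1 − rank ∂_2 = (12 − 5) − 6 = 1, and the invariant factors of ∂_2 are all 1, so H_1 ≅ Z.

H_1 ≅ Z.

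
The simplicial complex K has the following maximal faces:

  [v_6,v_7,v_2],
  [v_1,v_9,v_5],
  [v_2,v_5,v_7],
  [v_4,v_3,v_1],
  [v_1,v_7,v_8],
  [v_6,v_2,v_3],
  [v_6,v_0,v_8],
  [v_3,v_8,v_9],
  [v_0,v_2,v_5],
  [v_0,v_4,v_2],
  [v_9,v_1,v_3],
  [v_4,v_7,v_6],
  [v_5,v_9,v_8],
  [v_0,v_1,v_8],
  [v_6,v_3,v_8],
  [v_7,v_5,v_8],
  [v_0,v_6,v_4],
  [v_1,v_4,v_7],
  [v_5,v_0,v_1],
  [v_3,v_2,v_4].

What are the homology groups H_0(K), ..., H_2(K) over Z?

Take the total order v_0 < v_1 < v_2 < v_3 < v_4 < v_5 < v_6 < v_7 < v_8 < v_9 on the vertex set. Then K (dimension 2) consists of the simplices:

  0-simplices (10): [v_0], [v_1], [v_2], [v_3], [v_4], [v_5], [v_6], [v_7], [v_8], [v_9]
  1-simplices (30): (30 of them)
  2-simplices (20): (20 of them)

Hence C_0 ≅ Z^10, C_1 ≅ Z^30, C_2 ≅ Z^20.

Boundary ∂_1: C_1 → C_0 sends each edge [p,q] (with p < q) to q − p. For instance
  ∂[v_2,v_4] = [v_4] − [v_2].
This gives a 10×30 integer matrix of rank 9; reducing to Smith normal form yields diagonal entries (1,1,1,1,1,1,1,1,1).

∂_2: C_2 → C_1 sends each 2-simplex [p,q,r] to [q,r] − [p,r] + [p,q]. For instance
  ∂[v_5,v_8,v_9] = [v_8,v_9] − [v_5,v_9] + [v_5,v_8],
  ∂[v_3,v_8,v_9] = [v_8,v_9] − [v_3,v_9] + [v_3,v_8].
This gives a 30×20 integer matrix of rank 20; reducing to Smith normal form yields diagonal entries (1,1,1,1,1,1,1,1,1,1,1,1,1,1,1,1,1,1,1,2).

Reading off H_k = ker ∂_k / im ∂_{k+1}:

  H_0: rank C_0 − rank ∂_1 = 10 − 9 = 1, and the invariant factors of ∂_1 are all 1, so H_0 = Z.
  H_1: rank ker ∂_1 − rank ∂_2 = (30 − 9) − 20 = 1, and ∂_2 has invariant factor 2 > 1, so H_1 = Z ⊕ Z/2Z.
  H_2: rank ker ∂_2 − rank ∂_3 = (20 − 20) − 0 = 0, and there is no ∂_3, so H_2 = 0.

As a check, the Euler characteristic is 10 − 30 + 20 = 0, which agrees with 1 − 1 + 0 = 0.
(K is a triangulation of the Klein bottle.)

H_0 ≅ Z,  H_1 ≅ Z ⊕ Z/2Z,  H_2 = 0.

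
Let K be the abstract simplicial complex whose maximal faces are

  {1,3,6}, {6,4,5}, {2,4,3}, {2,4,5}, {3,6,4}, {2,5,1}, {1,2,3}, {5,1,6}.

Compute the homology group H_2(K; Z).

H_2 ≅ Z.

Order the vertices as 1 < 2 < 3 < 4 < 5 < 6. Listing each simplex with vertices in this order, K has dimension 2 with simplices:

  0-simplices (6): [1], [2], [3], [4], [5], [6]
  1-simplices (12): [1,2], [1,3], [1,5], [1,6], [2,3], [2,4], [2,5], [3,4], [3,6], [4,5], [4,6], [5,6]
  2-simplices (8): [1,2,3], [1,2,5], [1,3,6], [1,5,6], [2,3,4], [2,4,5], [3,4,6], [4,5,6]

giving chain groups C_0 ≅ Z^6, C_1 ≅ Z^12, C_2 ≅ Z^8.

∂_1: C_1 → C_0 sends each edge [p,q] (with p < q) to q − p. For instance
  ∂[4,6] = [6] − [4].
The 6×12 boundary matrix has rank 5 and Smith normal form diag(1,1,1,1,1).

∂_2: C_2 → C_1 sends each 2-simplex [p,q,r] to [q,r] − [p,r] + [p,q]. For instance
  ∂[1,3,6] = [3,6] − [1,6] + [1,3],
  ∂[3,4,6] = [4,6] − [3,6] + [3,4].
The resulting 12×8 matrix has rank 7, and its Smith normal form has invariant factors (1,1,1,1,1,1,1).

Computing H_k = (kernel of ∂_k) / (image of ∂_{k+1}):

  H_2: rank ker ∂_2 − rank ∂_3 = (8 − 7) − 0 = 1, and there is no ∂_3, so H_2 ≅ Z.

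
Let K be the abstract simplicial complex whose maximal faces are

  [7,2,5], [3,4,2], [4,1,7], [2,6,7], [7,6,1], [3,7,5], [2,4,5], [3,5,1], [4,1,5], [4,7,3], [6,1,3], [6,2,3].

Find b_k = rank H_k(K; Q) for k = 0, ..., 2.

b_0 = 1, b_1 = 0, b_2 = 0.

K has 7 vertices, 18 edges, 12 triangles.
rank ∂_0 = 0, rank ∂_1 = 6 ⇒ b_0 = 7 − 0 − 6 = 1; all invariant factors of ∂_1 are 1 so no torsion. So H_0 = Z.
rank ∂_1 = 6, rank ∂_2 = 12 ⇒ b_1 = 18 − 6 − 12 = 0; ∂_2 has invariant factor(s) [2] giving torsion. So H_1 = Z/2Z.
rank ∂_2 = 12, rank ∂_3 = 0 ⇒ b_2 = 12 − 12 − 0 = 0. So H_2 = 0.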